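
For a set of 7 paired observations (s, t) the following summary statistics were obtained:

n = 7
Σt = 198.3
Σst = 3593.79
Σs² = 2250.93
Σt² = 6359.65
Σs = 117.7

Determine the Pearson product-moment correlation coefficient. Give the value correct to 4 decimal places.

0.5778

r = (nΣst − ΣsΣt) / √[(nΣs² − (Σs)²)(nΣt² − (Σt)²)]
Numerator: 7×3593.79 − 117.7×198.3 = 1816.62
Denominator: √[(15756.51 − 13853.29)(44517.55 − 39322.89)] = √[1903.22 × 5194.66] = 3144.2934
r = 1816.62 / 3144.2934 ≈ 0.5778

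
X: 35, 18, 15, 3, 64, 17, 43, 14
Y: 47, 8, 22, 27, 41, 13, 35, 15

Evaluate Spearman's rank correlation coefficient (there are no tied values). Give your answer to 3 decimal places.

0.476

Rank X: 6, 5, 3, 1, 8, 4, 7, 2
Rank Y: 8, 1, 4, 5, 7, 2, 6, 3
d = rank(X) − rank(Y): -2, 4, -1, -4, 1, 2, 1, -1; Σd² = 44
ρ = 1 − 6Σd² / [n(n²−1)] = 1 − 6×44 / (8×63) = 1 − 264/504 ≈ 0.476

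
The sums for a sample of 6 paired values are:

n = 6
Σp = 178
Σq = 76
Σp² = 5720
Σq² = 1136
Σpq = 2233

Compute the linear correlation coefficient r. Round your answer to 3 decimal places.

-0.079

r = (nΣpq − ΣpΣq) / √[(nΣp² − (Σp)²)(nΣq² − (Σq)²)]
Numerator: 6×2233 − 178×76 = -130
Denominator: √[(34320 − 31684)(6816 − 5776)] = √[2636 × 1040] = 1655.7294
r = -130 / 1655.7294 ≈ -0.079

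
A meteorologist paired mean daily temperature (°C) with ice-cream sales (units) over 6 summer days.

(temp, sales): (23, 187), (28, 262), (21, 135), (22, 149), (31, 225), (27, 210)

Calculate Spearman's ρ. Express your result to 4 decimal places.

0.9429

Rank temp: 3, 5, 1, 2, 6, 4
Rank sales: 3, 6, 1, 2, 5, 4
d = rank(temp) − rank(sales): 0, -1, 0, 0, 1, 0; Σd² = 2
ρ = 1 − 6Σd² / [n(n²−1)] = 1 − 6×2 / (6×35) = 1 − 12/210 ≈ 0.9429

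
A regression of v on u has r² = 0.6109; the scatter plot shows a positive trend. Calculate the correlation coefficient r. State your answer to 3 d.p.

|r| = √0.6109 = 0.782
The association is positive, so r = 0.782.

0.782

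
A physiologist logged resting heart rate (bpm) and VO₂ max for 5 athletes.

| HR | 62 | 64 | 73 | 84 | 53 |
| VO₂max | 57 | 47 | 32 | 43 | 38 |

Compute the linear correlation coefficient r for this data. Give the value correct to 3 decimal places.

-0.176

n = 5, Σx = 336, Σy = 217, Σx² = 23134, Σy² = 9775, Σxy = 14504
nΣxy − ΣxΣy = 72520 − 72912 = -392
nΣx² − (Σx)² = 115670 − 112896 = 2774; nΣy² − (Σy)² = 48875 − 47089 = 1786
r = -392 / √(2774 × 1786) = -392 / 2225.8401 ≈ -0.176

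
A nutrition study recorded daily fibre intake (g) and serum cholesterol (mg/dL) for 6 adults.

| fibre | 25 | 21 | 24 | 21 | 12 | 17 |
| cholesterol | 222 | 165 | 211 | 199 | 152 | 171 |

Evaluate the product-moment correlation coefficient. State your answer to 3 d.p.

0.875

n = 6, Σx = 120, Σy = 1120, Σx² = 2516, Σy² = 212976, Σxy = 22989
nΣxy − ΣxΣy = 137934 − 134400 = 3534
nΣx² − (Σx)² = 15096 − 14400 = 696; nΣy² − (Σy)² = 1277856 − 1254400 = 23456
r = 3534 / √(696 × 23456) = 3534 / 4040.4673 ≈ 0.875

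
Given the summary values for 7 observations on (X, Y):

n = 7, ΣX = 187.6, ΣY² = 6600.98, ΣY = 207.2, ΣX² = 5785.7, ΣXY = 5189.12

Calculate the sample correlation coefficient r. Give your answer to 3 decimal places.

-0.611

r = (nΣXY − ΣXΣY) / √[(nΣX² − (ΣX)²)(nΣY² − (ΣY)²)]
Numerator: 7×5189.12 − 187.6×207.2 = -2546.88
Denominator: √[(40499.9 − 35193.76)(46206.86 − 42931.84)] = √[5306.14 × 3275.02] = 4168.6586
r = -2546.88 / 4168.6586 ≈ -0.611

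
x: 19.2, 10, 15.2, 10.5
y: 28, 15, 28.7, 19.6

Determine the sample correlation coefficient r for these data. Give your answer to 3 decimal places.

n = 4, Σx = 54.9, Σy = 91.3, Σx² = 809.93, Σy² = 2216.85, Σxy = 1329.64
nΣxy − ΣxΣy = 5318.56 − 5012.37 = 306.19
nΣx² − (Σx)² = 3239.72 − 3014.01 = 225.71; nΣy² − (Σy)² = 8867.4 − 8335.69 = 531.71
r = 306.19 / √(225.71 × 531.71) = 306.19 / 346.4279 ≈ 0.884

0.884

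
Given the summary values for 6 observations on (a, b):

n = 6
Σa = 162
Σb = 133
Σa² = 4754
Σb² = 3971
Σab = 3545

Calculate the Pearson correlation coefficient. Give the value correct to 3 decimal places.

-0.074

r = (nΣab − ΣaΣb) / √[(nΣa² − (Σa)²)(nΣb² − (Σb)²)]
Numerator: 6×3545 − 162×133 = -276
Denominator: √[(28524 − 26244)(23826 − 17689)] = √[2280 × 6137] = 3740.6363
r = -276 / 3740.6363 ≈ -0.074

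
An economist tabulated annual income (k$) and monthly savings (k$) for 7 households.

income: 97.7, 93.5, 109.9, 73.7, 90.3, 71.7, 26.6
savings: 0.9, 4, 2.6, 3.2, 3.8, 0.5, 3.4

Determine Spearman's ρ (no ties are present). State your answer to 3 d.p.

Rank income: 6, 5, 7, 3, 4, 2, 1
Rank savings: 2, 7, 3, 4, 6, 1, 5
d = rank(income) − rank(savings): 4, -2, 4, -1, -2, 1, -4; Σd² = 58
ρ = 1 − 6Σd² / [n(n²−1)] = 1 − 6×58 / (7×48) = 1 − 348/336 ≈ -0.036

-0.036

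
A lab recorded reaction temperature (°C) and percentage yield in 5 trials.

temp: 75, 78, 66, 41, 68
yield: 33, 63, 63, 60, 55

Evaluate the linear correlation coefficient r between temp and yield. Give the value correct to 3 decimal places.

-0.309

n = 5, Σx = 328, Σy = 274, Σx² = 22370, Σy² = 15652, Σxy = 17747
nΣxy − ΣxΣy = 88735 − 89872 = -1137
nΣx² − (Σx)² = 111850 − 107584 = 4266; nΣy² − (Σy)² = 78260 − 75076 = 3184
r = -1137 / √(4266 × 3184) = -1137 / 3685.5046 ≈ -0.309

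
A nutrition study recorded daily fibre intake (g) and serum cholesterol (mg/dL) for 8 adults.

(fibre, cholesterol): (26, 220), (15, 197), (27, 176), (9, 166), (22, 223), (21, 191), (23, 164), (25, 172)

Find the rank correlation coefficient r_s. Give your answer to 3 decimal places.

Rank fibre: 7, 2, 8, 1, 4, 3, 5, 6
Rank cholesterol: 7, 6, 4, 2, 8, 5, 1, 3
d = rank(fibre) − rank(cholesterol): 0, -4, 4, -1, -4, -2, 4, 3; Σd² = 78
ρ = 1 − 6Σd² / [n(n²−1)] = 1 − 6×78 / (8×63) = 1 − 468/504 ≈ 0.071

0.071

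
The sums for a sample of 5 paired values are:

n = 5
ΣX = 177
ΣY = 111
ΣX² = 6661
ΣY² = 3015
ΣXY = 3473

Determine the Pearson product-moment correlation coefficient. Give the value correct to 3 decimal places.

-0.978

r = (nΣXY − ΣXΣY) / √[(nΣX² − (ΣX)²)(nΣY² − (ΣY)²)]
Numerator: 5×3473 − 177×111 = -2282
Denominator: √[(33305 − 31329)(15075 − 12321)] = √[1976 × 2754] = 2332.7889
r = -2282 / 2332.7889 ≈ -0.978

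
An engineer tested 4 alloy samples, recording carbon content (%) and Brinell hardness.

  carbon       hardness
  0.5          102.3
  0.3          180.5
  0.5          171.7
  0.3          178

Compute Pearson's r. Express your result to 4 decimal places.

-0.6522

n = 4, Σx = 1.6, Σy = 632.5, Σx² = 0.68, Σy² = 104210.43, Σxy = 244.55
nΣxy − ΣxΣy = 978.2 − 1012 = -33.8
nΣx² − (Σx)² = 2.72 − 2.56 = 0.16; nΣy² − (Σy)² = 416841.72 − 400056.25 = 16785.47
r = -33.8 / √(0.16 × 16785.47) = -33.8 / 51.8235 ≈ -0.6522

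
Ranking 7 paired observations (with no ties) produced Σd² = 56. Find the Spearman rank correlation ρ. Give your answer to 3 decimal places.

ρ = 1 − 6Σd² / [n(n²−1)] = 1 − 6×56 / (7×48)
  = 1 − 336/336 = 1 − 1.0000 ≈ 0.000

0.000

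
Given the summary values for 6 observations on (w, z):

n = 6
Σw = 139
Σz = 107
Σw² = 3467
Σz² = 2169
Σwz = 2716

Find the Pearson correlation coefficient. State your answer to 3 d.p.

0.935

r = (nΣwz − ΣwΣz) / √[(nΣw² − (Σw)²)(nΣz² − (Σz)²)]
Numerator: 6×2716 − 139×107 = 1423
Denominator: √[(20802 − 19321)(13014 − 11449)] = √[1481 × 1565] = 1522.4208
r = 1423 / 1522.4208 ≈ 0.935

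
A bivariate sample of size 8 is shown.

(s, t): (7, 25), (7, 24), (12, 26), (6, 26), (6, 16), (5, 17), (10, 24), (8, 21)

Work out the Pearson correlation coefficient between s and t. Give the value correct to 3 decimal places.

0.544

n = 8, Σs = 61, Σt = 179, Σs² = 503, Σt² = 4115, Σst = 1400
nΣst − ΣsΣt = 11200 − 10919 = 281
nΣs² − (Σs)² = 4024 − 3721 = 303; nΣt² − (Σt)² = 32920 − 32041 = 879
r = 281 / √(303 × 879) = 281 / 516.0785 ≈ 0.544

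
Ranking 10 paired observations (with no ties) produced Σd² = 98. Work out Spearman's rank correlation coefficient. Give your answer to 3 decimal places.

ρ = 1 − 6Σd² / [n(n²−1)] = 1 − 6×98 / (10×99)
  = 1 − 588/990 = 1 − 0.5939 ≈ 0.406

0.406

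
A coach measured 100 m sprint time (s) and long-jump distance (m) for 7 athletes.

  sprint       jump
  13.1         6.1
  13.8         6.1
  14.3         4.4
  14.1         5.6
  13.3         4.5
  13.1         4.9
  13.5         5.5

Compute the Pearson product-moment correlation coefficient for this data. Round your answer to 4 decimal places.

n = 7, Σx = 95.2, Σy = 37.1, Σx² = 1296.1, Σy² = 199.65, Σxy = 504.26
nΣxy − ΣxΣy = 3529.82 − 3531.92 = -2.1
nΣx² − (Σx)² = 9072.7 − 9063.04 = 9.66; nΣy² − (Σy)² = 1397.55 − 1376.41 = 21.14
r = -2.1 / √(9.66 × 21.14) = -2.1 / 14.2903 ≈ -0.1470

-0.1470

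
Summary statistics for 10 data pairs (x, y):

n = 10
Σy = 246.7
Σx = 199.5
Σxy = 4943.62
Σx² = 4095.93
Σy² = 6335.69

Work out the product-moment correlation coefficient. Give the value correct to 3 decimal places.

r = (nΣxy − ΣxΣy) / √[(nΣx² − (Σx)²)(nΣy² − (Σy)²)]
Numerator: 10×4943.62 − 199.5×246.7 = 219.55
Denominator: √[(40959.3 − 39800.25)(63356.9 − 60860.89)] = √[1159.05 × 2496.01] = 1700.8822
r = 219.55 / 1700.8822 ≈ 0.129

0.129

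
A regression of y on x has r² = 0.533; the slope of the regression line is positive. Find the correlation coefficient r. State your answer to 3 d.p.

0.730

|r| = √0.533 = 0.730
The association is positive, so r = 0.730.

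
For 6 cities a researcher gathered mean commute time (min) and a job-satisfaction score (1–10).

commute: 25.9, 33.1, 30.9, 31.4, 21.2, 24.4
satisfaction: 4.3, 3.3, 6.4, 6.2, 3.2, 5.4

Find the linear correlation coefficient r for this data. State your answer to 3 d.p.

0.349

n = 6, Σx = 166.9, Σy = 28.8, Σx² = 4751.99, Σy² = 148.18, Σxy = 812.64
nΣxy − ΣxΣy = 4875.84 − 4806.72 = 69.12
nΣx² − (Σx)² = 28511.94 − 27855.61 = 656.33; nΣy² − (Σy)² = 889.08 − 829.44 = 59.64
r = 69.12 / √(656.33 × 59.64) = 69.12 / 197.8472 ≈ 0.349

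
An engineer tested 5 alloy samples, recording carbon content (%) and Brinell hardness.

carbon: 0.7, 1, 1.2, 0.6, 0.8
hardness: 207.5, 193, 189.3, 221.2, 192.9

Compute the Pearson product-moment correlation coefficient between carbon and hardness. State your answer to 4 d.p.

-0.8457

n = 5, Σx = 4.3, Σy = 1003.9, Σx² = 3.93, Σy² = 202279.59, Σxy = 852.45
nΣxy − ΣxΣy = 4262.25 − 4316.77 = -54.52
nΣx² − (Σx)² = 19.65 − 18.49 = 1.16; nΣy² − (Σy)² = 1011397.95 − 1007815.21 = 3582.74
r = -54.52 / √(1.16 × 3582.74) = -54.52 / 64.4669 ≈ -0.8457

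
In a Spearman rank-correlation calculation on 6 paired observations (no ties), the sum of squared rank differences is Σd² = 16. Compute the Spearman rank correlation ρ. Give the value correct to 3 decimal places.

0.543

ρ = 1 − 6Σd² / [n(n²−1)] = 1 − 6×16 / (6×35)
  = 1 − 96/210 = 1 − 0.4571 ≈ 0.543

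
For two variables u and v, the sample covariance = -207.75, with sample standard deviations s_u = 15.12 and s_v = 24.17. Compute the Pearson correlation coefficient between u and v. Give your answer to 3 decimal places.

-0.568

r = Cov(u,v) / (s_u · s_v) = -207.75 / (15.12 × 24.17)
  = -207.75 / 365.4504 ≈ -0.568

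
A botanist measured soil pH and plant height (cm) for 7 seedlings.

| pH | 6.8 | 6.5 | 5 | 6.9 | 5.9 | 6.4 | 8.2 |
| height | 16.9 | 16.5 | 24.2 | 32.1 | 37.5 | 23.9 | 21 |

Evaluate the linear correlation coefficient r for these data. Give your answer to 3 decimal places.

n = 7, Σx = 45.7, Σy = 172.1, Σx² = 304.11, Σy² = 4592.37, Σxy = 1111.07
nΣxy − ΣxΣy = 7777.49 − 7864.97 = -87.48
nΣx² − (Σx)² = 2128.77 − 2088.49 = 40.28; nΣy² − (Σy)² = 32146.59 − 29618.41 = 2528.18
r = -87.48 / √(40.28 × 2528.18) = -87.48 / 319.1161 ≈ -0.274

-0.274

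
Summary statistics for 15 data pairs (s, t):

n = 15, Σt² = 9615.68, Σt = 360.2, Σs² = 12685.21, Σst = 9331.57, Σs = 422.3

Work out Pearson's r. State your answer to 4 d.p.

-0.9228

r = (nΣst − ΣsΣt) / √[(nΣs² − (Σs)²)(nΣt² − (Σt)²)]
Numerator: 15×9331.57 − 422.3×360.2 = -12138.91
Denominator: √[(190278.15 − 178337.29)(144235.2 − 129744.04)] = √[11940.86 × 14491.16] = 13154.3496
r = -12138.91 / 13154.3496 ≈ -0.9228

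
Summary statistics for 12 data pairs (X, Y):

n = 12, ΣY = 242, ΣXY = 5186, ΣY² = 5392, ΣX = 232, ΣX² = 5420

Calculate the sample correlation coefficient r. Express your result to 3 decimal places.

0.734

r = (nΣXY − ΣXΣY) / √[(nΣX² − (ΣX)²)(nΣY² − (ΣY)²)]
Numerator: 12×5186 − 232×242 = 6088
Denominator: √[(65040 − 53824)(64704 − 58564)] = √[11216 × 6140] = 8298.5686
r = 6088 / 8298.5686 ≈ 0.734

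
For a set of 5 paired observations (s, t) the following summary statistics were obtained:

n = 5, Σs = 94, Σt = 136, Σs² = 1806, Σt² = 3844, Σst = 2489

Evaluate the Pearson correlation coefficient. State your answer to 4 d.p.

r = (nΣst − ΣsΣt) / √[(nΣs² − (Σs)²)(nΣt² − (Σt)²)]
Numerator: 5×2489 − 94×136 = -339
Denominator: √[(9030 − 8836)(19220 − 18496)] = √[194 × 724] = 374.7746
r = -339 / 374.7746 ≈ -0.9045

-0.9045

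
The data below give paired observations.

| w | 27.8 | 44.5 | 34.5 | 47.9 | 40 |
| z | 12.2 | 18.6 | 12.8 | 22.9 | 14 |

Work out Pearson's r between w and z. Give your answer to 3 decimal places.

n = 5, Σw = 194.7, Σz = 80.5, Σw² = 7837.75, Σz² = 1379.05, Σwz = 3265.37
nΣwz − ΣwΣz = 16326.85 − 15673.35 = 653.5
nΣw² − (Σw)² = 39188.75 − 37908.09 = 1280.66; nΣz² − (Σz)² = 6895.25 − 6480.25 = 415
r = 653.5 / √(1280.66 × 415) = 653.5 / 729.0226 ≈ 0.896

0.896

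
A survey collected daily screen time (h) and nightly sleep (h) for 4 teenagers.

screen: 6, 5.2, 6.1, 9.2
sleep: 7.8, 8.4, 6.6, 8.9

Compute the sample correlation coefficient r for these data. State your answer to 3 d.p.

0.497

n = 4, Σx = 26.5, Σy = 31.7, Σx² = 184.89, Σy² = 254.17, Σxy = 212.62
nΣxy − ΣxΣy = 850.48 − 840.05 = 10.43
nΣx² − (Σx)² = 739.56 − 702.25 = 37.31; nΣy² − (Σy)² = 1016.68 − 1004.89 = 11.79
r = 10.43 / √(37.31 × 11.79) = 10.43 / 20.9734 ≈ 0.497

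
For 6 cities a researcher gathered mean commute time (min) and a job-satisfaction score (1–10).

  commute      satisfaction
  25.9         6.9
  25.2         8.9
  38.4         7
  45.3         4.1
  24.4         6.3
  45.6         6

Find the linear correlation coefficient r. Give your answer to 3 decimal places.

n = 6, Σx = 204.8, Σy = 39.2, Σx² = 7507.22, Σy² = 268.32, Σxy = 1284.84
nΣxy − ΣxΣy = 7709.04 − 8028.16 = -319.12
nΣx² − (Σx)² = 45043.32 − 41943.04 = 3100.28; nΣy² − (Σy)² = 1609.92 − 1536.64 = 73.28
r = -319.12 / √(3100.28 × 73.28) = -319.12 / 476.6430 ≈ -0.670

-0.670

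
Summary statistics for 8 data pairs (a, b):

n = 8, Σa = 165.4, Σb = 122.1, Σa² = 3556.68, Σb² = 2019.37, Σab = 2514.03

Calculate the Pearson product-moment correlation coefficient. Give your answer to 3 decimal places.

-0.071

r = (nΣab − ΣaΣb) / √[(nΣa² − (Σa)²)(nΣb² − (Σb)²)]
Numerator: 8×2514.03 − 165.4×122.1 = -83.1
Denominator: √[(28453.44 − 27357.16)(16154.96 − 14908.41)] = √[1096.28 × 1246.55] = 1169.0029
r = -83.1 / 1169.0029 ≈ -0.071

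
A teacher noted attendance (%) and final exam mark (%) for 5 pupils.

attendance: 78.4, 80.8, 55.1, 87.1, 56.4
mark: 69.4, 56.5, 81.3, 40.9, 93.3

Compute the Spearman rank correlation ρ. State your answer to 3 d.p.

-0.900

Rank attendance: 3, 4, 1, 5, 2
Rank mark: 3, 2, 4, 1, 5
d = rank(attendance) − rank(mark): 0, 2, -3, 4, -3; Σd² = 38
ρ = 1 − 6Σd² / [n(n²−1)] = 1 − 6×38 / (5×24) = 1 − 228/120 ≈ -0.900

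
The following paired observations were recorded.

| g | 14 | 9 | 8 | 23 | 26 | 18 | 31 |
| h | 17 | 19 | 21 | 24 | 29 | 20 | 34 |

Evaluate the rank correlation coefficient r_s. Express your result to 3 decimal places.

0.750

Rank g: 3, 2, 1, 5, 6, 4, 7
Rank h: 1, 2, 4, 5, 6, 3, 7
d = rank(g) − rank(h): 2, 0, -3, 0, 0, 1, 0; Σd² = 14
ρ = 1 − 6Σd² / [n(n²−1)] = 1 − 6×14 / (7×48) = 1 − 84/336 ≈ 0.750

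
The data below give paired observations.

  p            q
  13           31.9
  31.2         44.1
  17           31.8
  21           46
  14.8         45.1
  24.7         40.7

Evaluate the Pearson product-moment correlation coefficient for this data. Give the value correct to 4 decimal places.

n = 6, Σp = 121.7, Σq = 239.6, Σp² = 2701.57, Σq² = 9780.16, Σpq = 4969.99
nΣpq − ΣpΣq = 29819.94 − 29159.32 = 660.62
nΣp² − (Σp)² = 16209.42 − 14810.89 = 1398.53; nΣq² − (Σq)² = 58680.96 − 57408.16 = 1272.8
r = 660.62 / √(1398.53 × 1272.8) = 660.62 / 1334.1848 ≈ 0.4951

0.4951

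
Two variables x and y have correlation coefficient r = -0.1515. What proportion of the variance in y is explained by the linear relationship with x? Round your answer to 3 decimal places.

0.023

r² = (-0.1515)² = 0.023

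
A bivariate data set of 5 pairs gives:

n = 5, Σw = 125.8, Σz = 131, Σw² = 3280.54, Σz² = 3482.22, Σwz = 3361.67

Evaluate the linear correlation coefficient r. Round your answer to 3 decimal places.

0.865

r = (nΣwz − ΣwΣz) / √[(nΣw² − (Σw)²)(nΣz² − (Σz)²)]
Numerator: 5×3361.67 − 125.8×131 = 328.55
Denominator: √[(16402.7 − 15825.64)(17411.1 − 17161)] = √[577.06 × 250.1] = 379.8983
r = 328.55 / 379.8983 ≈ 0.865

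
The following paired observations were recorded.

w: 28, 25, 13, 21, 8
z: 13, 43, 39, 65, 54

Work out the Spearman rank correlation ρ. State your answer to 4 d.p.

-0.5000

Rank w: 5, 4, 2, 3, 1
Rank z: 1, 3, 2, 5, 4
d = rank(w) − rank(z): 4, 1, 0, -2, -3; Σd² = 30
ρ = 1 − 6Σd² / [n(n²−1)] = 1 − 6×30 / (5×24) = 1 − 180/120 ≈ -0.5000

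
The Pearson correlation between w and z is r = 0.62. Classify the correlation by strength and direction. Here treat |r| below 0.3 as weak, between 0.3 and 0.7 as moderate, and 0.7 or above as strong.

moderate positive

r = 0.62 > 0 so the relationship is positive.
|r| = 0.62, which falls in the moderate range.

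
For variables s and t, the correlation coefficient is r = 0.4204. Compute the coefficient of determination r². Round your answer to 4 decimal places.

0.1767

r² = (0.4204)² = 0.1767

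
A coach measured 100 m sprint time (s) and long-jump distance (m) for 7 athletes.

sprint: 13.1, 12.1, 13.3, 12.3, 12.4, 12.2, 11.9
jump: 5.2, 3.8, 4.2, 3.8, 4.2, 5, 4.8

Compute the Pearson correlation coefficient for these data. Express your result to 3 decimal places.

n = 7, Σx = 87.3, Σy = 31, Σx² = 1090.41, Σy² = 139.24, Σxy = 386.9
nΣxy − ΣxΣy = 2708.3 − 2706.3 = 2
nΣx² − (Σx)² = 7632.87 − 7621.29 = 11.58; nΣy² − (Σy)² = 974.68 − 961 = 13.68
r = 2 / √(11.58 × 13.68) = 2 / 12.5863 ≈ 0.159

0.159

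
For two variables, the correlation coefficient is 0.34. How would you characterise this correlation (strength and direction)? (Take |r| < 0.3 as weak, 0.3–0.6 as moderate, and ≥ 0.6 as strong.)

r = 0.34 > 0 so the relationship is positive.
|r| = 0.34, which falls in the moderate range.

moderate positive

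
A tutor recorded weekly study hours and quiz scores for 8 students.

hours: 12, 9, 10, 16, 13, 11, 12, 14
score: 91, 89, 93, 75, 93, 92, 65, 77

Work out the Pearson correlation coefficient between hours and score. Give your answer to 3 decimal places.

n = 8, Σx = 97, Σy = 675, Σx² = 1211, Σy² = 57743, Σxy = 8102
nΣxy − ΣxΣy = 64816 − 65475 = -659
nΣx² − (Σx)² = 9688 − 9409 = 279; nΣy² − (Σy)² = 461944 − 455625 = 6319
r = -659 / √(279 × 6319) = -659 / 1327.7805 ≈ -0.496

-0.496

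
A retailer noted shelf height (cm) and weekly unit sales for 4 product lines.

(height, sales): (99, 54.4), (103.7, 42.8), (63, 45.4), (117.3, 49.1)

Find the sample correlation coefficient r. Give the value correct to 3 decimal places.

n = 4, Σx = 383, Σy = 191.7, Σx² = 38282.98, Σy² = 9263.17, Σxy = 18443.59
nΣxy − ΣxΣy = 73774.36 − 73421.1 = 353.26
nΣx² − (Σx)² = 153131.92 − 146689 = 6442.92; nΣy² − (Σy)² = 37052.68 − 36748.89 = 303.79
r = 353.26 / √(6442.92 × 303.79) = 353.26 / 1399.0335 ≈ 0.253

0.253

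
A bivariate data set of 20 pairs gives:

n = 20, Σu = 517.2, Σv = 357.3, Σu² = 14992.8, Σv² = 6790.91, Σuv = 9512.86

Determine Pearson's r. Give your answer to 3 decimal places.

0.336

r = (nΣuv − ΣuΣv) / √[(nΣu² − (Σu)²)(nΣv² − (Σv)²)]
Numerator: 20×9512.86 − 517.2×357.3 = 5461.64
Denominator: √[(299856 − 267495.84)(135818.2 − 127663.29)] = √[32360.16 × 8154.91] = 16244.8205
r = 5461.64 / 16244.8205 ≈ 0.336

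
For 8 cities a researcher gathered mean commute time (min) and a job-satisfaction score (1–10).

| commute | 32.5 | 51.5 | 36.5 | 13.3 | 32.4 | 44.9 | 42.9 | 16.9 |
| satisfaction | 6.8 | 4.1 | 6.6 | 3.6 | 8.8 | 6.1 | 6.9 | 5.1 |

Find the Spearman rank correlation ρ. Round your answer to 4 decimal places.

Rank commute: 4, 8, 5, 1, 3, 7, 6, 2
Rank satisfaction: 6, 2, 5, 1, 8, 4, 7, 3
d = rank(commute) − rank(satisfaction): -2, 6, 0, 0, -5, 3, -1, -1; Σd² = 76
ρ = 1 − 6Σd² / [n(n²−1)] = 1 − 6×76 / (8×63) = 1 − 456/504 ≈ 0.0952

0.0952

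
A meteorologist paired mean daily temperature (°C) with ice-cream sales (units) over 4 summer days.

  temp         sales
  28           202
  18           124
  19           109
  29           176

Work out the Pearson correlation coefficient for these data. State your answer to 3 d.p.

0.928

n = 4, Σx = 94, Σy = 611, Σx² = 2310, Σy² = 99037, Σxy = 15063
nΣxy − ΣxΣy = 60252 − 57434 = 2818
nΣx² − (Σx)² = 9240 − 8836 = 404; nΣy² − (Σy)² = 396148 − 373321 = 22827
r = 2818 / √(404 × 22827) = 2818 / 3036.7924 ≈ 0.928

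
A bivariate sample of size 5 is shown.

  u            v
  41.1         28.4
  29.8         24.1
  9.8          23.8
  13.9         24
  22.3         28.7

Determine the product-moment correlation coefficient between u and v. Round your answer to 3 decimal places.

n = 5, Σu = 116.9, Σv = 129, Σu² = 3363.79, Σv² = 3353.5, Σuv = 3092.27
nΣuv − ΣuΣv = 15461.35 − 15080.1 = 381.25
nΣu² − (Σu)² = 16818.95 − 13665.61 = 3153.34; nΣv² − (Σv)² = 16767.5 − 16641 = 126.5
r = 381.25 / √(3153.34 × 126.5) = 381.25 / 631.5833 ≈ 0.604

0.604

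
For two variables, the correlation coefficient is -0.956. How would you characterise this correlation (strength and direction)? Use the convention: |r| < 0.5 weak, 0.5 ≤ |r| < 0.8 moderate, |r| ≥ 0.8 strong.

r = -0.956 < 0 so the relationship is negative.
|r| = 0.956, which falls in the strong range.

strong negative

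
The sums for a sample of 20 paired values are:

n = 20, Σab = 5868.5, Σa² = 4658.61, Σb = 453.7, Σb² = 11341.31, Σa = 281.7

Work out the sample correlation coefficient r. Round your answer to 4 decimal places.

r = (nΣab − ΣaΣb) / √[(nΣa² − (Σa)²)(nΣb² − (Σb)²)]
Numerator: 20×5868.5 − 281.7×453.7 = -10437.29
Denominator: √[(93172.2 − 79354.89)(226826.2 − 205843.69)] = √[13817.31 × 20982.51] = 17027.0915
r = -10437.29 / 17027.0915 ≈ -0.6130

-0.6130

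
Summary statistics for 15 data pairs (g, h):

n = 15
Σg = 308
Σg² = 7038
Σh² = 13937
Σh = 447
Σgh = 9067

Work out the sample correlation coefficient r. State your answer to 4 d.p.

r = (nΣgh − ΣgΣh) / √[(nΣg² − (Σg)²)(nΣh² − (Σh)²)]
Numerator: 15×9067 − 308×447 = -1671
Denominator: √[(105570 − 94864)(209055 − 199809)] = √[10706 × 9246] = 9949.2550
r = -1671 / 9949.2550 ≈ -0.1680

-0.1680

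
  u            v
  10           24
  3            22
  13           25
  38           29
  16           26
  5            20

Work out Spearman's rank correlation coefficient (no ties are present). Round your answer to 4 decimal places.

0.9429

Rank u: 3, 1, 4, 6, 5, 2
Rank v: 3, 2, 4, 6, 5, 1
d = rank(u) − rank(v): 0, -1, 0, 0, 0, 1; Σd² = 2
ρ = 1 − 6Σd² / [n(n²−1)] = 1 − 6×2 / (6×35) = 1 − 12/210 ≈ 0.9429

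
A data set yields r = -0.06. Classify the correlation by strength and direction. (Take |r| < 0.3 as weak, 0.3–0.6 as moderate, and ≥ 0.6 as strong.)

r = -0.06 < 0 so the relationship is negative.
|r| = 0.06, which falls in the weak range.

weak negative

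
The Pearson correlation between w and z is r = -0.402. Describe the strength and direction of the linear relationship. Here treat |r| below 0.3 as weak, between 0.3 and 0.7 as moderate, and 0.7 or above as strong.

r = -0.402 < 0 so the relationship is negative.
|r| = 0.402, which falls in the moderate range.

moderate negative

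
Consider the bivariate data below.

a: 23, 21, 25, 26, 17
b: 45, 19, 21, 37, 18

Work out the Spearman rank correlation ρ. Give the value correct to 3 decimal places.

0.700

Rank a: 3, 2, 4, 5, 1
Rank b: 5, 2, 3, 4, 1
d = rank(a) − rank(b): -2, 0, 1, 1, 0; Σd² = 6
ρ = 1 − 6Σd² / [n(n²−1)] = 1 − 6×6 / (5×24) = 1 − 36/120 ≈ 0.700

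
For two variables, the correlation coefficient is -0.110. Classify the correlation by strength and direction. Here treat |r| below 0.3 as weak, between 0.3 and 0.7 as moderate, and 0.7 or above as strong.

weak negative

r = -0.110 < 0 so the relationship is negative.
|r| = 0.110, which falls in the weak range.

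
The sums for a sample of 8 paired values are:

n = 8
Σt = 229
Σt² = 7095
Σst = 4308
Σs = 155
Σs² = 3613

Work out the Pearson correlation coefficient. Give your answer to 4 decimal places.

-0.2246

r = (nΣst − ΣsΣt) / √[(nΣs² − (Σs)²)(nΣt² − (Σt)²)]
Numerator: 8×4308 − 155×229 = -1031
Denominator: √[(28904 − 24025)(56760 − 52441)] = √[4879 × 4319] = 4590.4685
r = -1031 / 4590.4685 ≈ -0.2246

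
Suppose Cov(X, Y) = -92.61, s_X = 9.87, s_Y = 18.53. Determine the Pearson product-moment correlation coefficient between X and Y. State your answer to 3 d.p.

r = Cov(X,Y) / (s_X · s_Y) = -92.61 / (9.87 × 18.53)
  = -92.61 / 182.8911 ≈ -0.506

-0.506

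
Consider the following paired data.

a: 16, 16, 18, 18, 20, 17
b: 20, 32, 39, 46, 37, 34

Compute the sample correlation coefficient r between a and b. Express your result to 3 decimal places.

n = 6, Σa = 105, Σb = 208, Σa² = 1849, Σb² = 7586, Σab = 3680
nΣab − ΣaΣb = 22080 − 21840 = 240
nΣa² − (Σa)² = 11094 − 11025 = 69; nΣb² − (Σb)² = 45516 − 43264 = 2252
r = 240 / √(69 × 2252) = 240 / 394.1928 ≈ 0.609

0.609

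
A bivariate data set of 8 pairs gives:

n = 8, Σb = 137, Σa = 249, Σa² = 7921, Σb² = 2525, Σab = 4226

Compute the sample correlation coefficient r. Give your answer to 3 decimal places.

-0.218

r = (nΣab − ΣaΣb) / √[(nΣa² − (Σa)²)(nΣb² − (Σb)²)]
Numerator: 8×4226 − 249×137 = -305
Denominator: √[(63368 − 62001)(20200 − 18769)] = √[1367 × 1431] = 1398.6340
r = -305 / 1398.6340 ≈ -0.218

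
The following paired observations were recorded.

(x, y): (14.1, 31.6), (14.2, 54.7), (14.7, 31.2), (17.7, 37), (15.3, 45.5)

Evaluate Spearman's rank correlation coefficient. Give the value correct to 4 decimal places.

0.1000

Rank x: 1, 2, 3, 5, 4
Rank y: 2, 5, 1, 3, 4
d = rank(x) − rank(y): -1, -3, 2, 2, 0; Σd² = 18
ρ = 1 − 6Σd² / [n(n²−1)] = 1 − 6×18 / (5×24) = 1 − 108/120 ≈ 0.1000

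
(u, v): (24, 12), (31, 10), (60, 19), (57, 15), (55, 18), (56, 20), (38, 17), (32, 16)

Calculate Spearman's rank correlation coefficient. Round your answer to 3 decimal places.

0.690

Rank u: 1, 2, 8, 7, 5, 6, 4, 3
Rank v: 2, 1, 7, 3, 6, 8, 5, 4
d = rank(u) − rank(v): -1, 1, 1, 4, -1, -2, -1, -1; Σd² = 26
ρ = 1 − 6Σd² / [n(n²−1)] = 1 − 6×26 / (8×63) = 1 − 156/504 ≈ 0.690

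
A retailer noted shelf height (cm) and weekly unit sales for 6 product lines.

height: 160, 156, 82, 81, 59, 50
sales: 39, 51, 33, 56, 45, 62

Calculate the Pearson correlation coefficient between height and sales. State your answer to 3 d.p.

n = 6, Σx = 588, Σy = 286, Σx² = 69202, Σy² = 14216, Σxy = 27193
nΣxy − ΣxΣy = 163158 − 168168 = -5010
nΣx² − (Σx)² = 415212 − 345744 = 69468; nΣy² − (Σy)² = 85296 − 81796 = 3500
r = -5010 / √(69468 × 3500) = -5010 / 15592.8830 ≈ -0.321

-0.321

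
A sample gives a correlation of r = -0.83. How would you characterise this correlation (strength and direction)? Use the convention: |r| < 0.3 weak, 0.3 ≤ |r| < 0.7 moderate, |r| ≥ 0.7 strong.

strong negative

r = -0.83 < 0 so the relationship is negative.
|r| = 0.83, which falls in the strong range.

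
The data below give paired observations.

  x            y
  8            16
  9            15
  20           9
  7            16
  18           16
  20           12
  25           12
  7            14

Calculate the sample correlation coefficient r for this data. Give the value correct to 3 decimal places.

n = 8, Σx = 114, Σy = 110, Σx² = 1992, Σy² = 1558, Σxy = 1481
nΣxy − ΣxΣy = 11848 − 12540 = -692
nΣx² − (Σx)² = 15936 − 12996 = 2940; nΣy² − (Σy)² = 12464 − 12100 = 364
r = -692 / √(2940 × 364) = -692 / 1034.4854 ≈ -0.669

-0.669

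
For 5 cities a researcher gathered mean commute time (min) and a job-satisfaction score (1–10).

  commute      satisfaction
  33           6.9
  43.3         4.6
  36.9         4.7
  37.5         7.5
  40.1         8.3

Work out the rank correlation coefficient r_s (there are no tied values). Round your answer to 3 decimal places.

-0.100

Rank commute: 1, 5, 2, 3, 4
Rank satisfaction: 3, 1, 2, 4, 5
d = rank(commute) − rank(satisfaction): -2, 4, 0, -1, -1; Σd² = 22
ρ = 1 − 6Σd² / [n(n²−1)] = 1 − 6×22 / (5×24) = 1 − 132/120 ≈ -0.100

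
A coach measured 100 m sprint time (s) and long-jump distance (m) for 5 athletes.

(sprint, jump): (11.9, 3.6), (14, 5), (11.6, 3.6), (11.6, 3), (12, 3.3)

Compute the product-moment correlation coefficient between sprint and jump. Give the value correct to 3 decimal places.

0.943

n = 5, Σx = 61.1, Σy = 18.5, Σx² = 750.73, Σy² = 70.81, Σxy = 229
nΣxy − ΣxΣy = 1145 − 1130.35 = 14.65
nΣx² − (Σx)² = 3753.65 − 3733.21 = 20.44; nΣy² − (Σy)² = 354.05 − 342.25 = 11.8
r = 14.65 / √(20.44 × 11.8) = 14.65 / 15.5304 ≈ 0.943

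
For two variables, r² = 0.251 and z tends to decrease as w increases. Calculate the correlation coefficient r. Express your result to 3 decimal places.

-0.501

|r| = √0.251 = 0.501
The association is negative, so r = −0.501.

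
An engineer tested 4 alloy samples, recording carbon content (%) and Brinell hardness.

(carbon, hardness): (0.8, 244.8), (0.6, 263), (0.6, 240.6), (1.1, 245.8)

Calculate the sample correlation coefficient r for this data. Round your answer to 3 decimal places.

-0.303

n = 4, Σx = 3.1, Σy = 994.2, Σx² = 2.57, Σy² = 247402.04, Σxy = 768.38
nΣxy − ΣxΣy = 3073.52 − 3082.02 = -8.5
nΣx² − (Σx)² = 10.28 − 9.61 = 0.67; nΣy² − (Σy)² = 989608.16 − 988433.64 = 1174.52
r = -8.5 / √(0.67 × 1174.52) = -8.5 / 28.0522 ≈ -0.303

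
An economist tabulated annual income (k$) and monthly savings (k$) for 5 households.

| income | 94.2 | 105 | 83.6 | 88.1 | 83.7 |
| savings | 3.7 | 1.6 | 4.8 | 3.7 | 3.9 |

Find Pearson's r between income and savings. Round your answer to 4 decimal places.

-0.9246

n = 5, Σx = 454.6, Σy = 17.7, Σx² = 41654.9, Σy² = 68.19, Σxy = 1570.22
nΣxy − ΣxΣy = 7851.1 − 8046.42 = -195.32
nΣx² − (Σx)² = 208274.5 − 206661.16 = 1613.34; nΣy² − (Σy)² = 340.95 − 313.29 = 27.66
r = -195.32 / √(1613.34 × 27.66) = -195.32 / 211.2463 ≈ -0.9246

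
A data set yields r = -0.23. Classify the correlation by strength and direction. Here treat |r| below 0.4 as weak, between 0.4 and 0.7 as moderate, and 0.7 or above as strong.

weak negative

r = -0.23 < 0 so the relationship is negative.
|r| = 0.23, which falls in the weak range.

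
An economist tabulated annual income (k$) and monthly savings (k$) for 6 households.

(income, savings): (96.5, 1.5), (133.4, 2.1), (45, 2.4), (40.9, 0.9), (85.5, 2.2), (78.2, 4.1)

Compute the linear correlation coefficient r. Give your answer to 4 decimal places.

0.1266

n = 6, Σx = 479.5, Σy = 13.2, Σx² = 44231.11, Σy² = 34.88, Σxy = 1078.42
nΣxy − ΣxΣy = 6470.52 − 6329.4 = 141.12
nΣx² − (Σx)² = 265386.66 − 229920.25 = 35466.41; nΣy² − (Σy)² = 209.28 − 174.24 = 35.04
r = 141.12 / √(35466.41 × 35.04) = 141.12 / 1114.7838 ≈ 0.1266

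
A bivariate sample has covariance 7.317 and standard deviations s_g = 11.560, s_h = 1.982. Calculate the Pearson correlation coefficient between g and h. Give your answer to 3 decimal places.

r = Cov(g,h) / (s_g · s_h) = 7.317 / (11.560 × 1.982)
  = 7.317 / 22.9119 ≈ 0.319

0.319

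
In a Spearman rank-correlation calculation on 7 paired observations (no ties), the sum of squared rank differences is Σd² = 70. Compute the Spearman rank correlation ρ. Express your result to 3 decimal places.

ρ = 1 − 6Σd² / [n(n²−1)] = 1 − 6×70 / (7×48)
  = 1 − 420/336 = 1 − 1.2500 ≈ -0.250

-0.250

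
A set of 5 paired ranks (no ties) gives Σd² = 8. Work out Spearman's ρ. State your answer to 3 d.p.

ρ = 1 − 6Σd² / [n(n²−1)] = 1 − 6×8 / (5×24)
  = 1 − 48/120 = 1 − 0.4000 ≈ 0.600

0.600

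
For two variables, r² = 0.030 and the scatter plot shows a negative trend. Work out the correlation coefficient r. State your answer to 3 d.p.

|r| = √0.030 = 0.173
The association is negative, so r = −0.173.

-0.173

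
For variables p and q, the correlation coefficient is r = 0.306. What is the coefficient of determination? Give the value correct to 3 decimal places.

r² = (0.306)² = 0.094

0.094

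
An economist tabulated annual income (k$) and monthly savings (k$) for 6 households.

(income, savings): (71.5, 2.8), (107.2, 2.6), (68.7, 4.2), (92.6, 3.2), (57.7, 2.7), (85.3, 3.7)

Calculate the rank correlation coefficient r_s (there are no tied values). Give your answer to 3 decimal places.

-0.257

Rank income: 3, 6, 2, 5, 1, 4
Rank savings: 3, 1, 6, 4, 2, 5
d = rank(income) − rank(savings): 0, 5, -4, 1, -1, -1; Σd² = 44
ρ = 1 − 6Σd² / [n(n²−1)] = 1 − 6×44 / (6×35) = 1 − 264/210 ≈ -0.257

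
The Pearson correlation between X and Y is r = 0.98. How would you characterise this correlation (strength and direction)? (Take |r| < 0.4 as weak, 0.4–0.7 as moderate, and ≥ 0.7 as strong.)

r = 0.98 > 0 so the relationship is positive.
|r| = 0.98, which falls in the strong range.

strong positive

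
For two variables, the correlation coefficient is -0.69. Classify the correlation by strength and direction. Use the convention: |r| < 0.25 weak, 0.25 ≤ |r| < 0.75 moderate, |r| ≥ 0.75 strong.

r = -0.69 < 0 so the relationship is negative.
|r| = 0.69, which falls in the moderate range.

moderate negative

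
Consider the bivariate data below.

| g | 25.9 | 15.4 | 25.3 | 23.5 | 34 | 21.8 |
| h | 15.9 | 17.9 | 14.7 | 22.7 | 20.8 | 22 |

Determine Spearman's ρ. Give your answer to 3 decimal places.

Rank g: 5, 1, 4, 3, 6, 2
Rank h: 2, 3, 1, 6, 4, 5
d = rank(g) − rank(h): 3, -2, 3, -3, 2, -3; Σd² = 44
ρ = 1 − 6Σd² / [n(n²−1)] = 1 − 6×44 / (6×35) = 1 − 264/210 ≈ -0.257

-0.257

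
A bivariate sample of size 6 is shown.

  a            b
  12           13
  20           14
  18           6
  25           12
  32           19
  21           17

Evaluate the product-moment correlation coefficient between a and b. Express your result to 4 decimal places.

0.5332

n = 6, Σa = 128, Σb = 81, Σa² = 2958, Σb² = 1195, Σab = 1809
nΣab − ΣaΣb = 10854 − 10368 = 486
nΣa² − (Σa)² = 17748 − 16384 = 1364; nΣb² − (Σb)² = 7170 − 6561 = 609
r = 486 / √(1364 × 609) = 486 / 911.4143 ≈ 0.5332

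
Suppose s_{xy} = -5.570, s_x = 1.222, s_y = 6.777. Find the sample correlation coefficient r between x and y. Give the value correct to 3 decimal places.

r = Cov(x,y) / (s_x · s_y) = -5.570 / (1.222 × 6.777)
  = -5.570 / 8.2815 ≈ -0.673

-0.673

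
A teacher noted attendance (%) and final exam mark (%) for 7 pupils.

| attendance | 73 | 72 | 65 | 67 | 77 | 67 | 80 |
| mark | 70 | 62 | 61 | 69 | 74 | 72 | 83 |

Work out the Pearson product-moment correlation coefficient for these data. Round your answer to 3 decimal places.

n = 7, Σx = 501, Σy = 491, Σx² = 36045, Σy² = 34775, Σxy = 35324
nΣxy − ΣxΣy = 247268 − 245991 = 1277
nΣx² − (Σx)² = 252315 − 251001 = 1314; nΣy² − (Σy)² = 243425 − 241081 = 2344
r = 1277 / √(1314 × 2344) = 1277 / 1754.9974 ≈ 0.728

0.728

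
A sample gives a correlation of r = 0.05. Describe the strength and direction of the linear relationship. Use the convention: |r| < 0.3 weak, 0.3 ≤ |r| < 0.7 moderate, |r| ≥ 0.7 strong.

weak positive

r = 0.05 > 0 so the relationship is positive.
|r| = 0.05, which falls in the weak range.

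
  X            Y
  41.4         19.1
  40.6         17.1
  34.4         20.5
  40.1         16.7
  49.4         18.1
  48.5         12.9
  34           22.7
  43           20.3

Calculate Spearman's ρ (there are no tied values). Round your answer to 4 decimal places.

Rank X: 5, 4, 2, 3, 8, 7, 1, 6
Rank Y: 5, 3, 7, 2, 4, 1, 8, 6
d = rank(X) − rank(Y): 0, 1, -5, 1, 4, 6, -7, 0; Σd² = 128
ρ = 1 − 6Σd² / [n(n²−1)] = 1 − 6×128 / (8×63) = 1 − 768/504 ≈ -0.5238

-0.5238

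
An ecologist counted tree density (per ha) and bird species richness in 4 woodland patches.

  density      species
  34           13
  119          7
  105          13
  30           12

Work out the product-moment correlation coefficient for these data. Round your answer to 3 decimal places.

n = 4, Σx = 288, Σy = 45, Σx² = 27242, Σy² = 531, Σxy = 3000
nΣxy − ΣxΣy = 12000 − 12960 = -960
nΣx² − (Σx)² = 108968 − 82944 = 26024; nΣy² − (Σy)² = 2124 − 2025 = 99
r = -960 / √(26024 × 99) = -960 / 1605.1093 ≈ -0.598

-0.598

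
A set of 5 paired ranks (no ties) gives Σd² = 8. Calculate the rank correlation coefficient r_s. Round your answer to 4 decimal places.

0.6000

ρ = 1 − 6Σd² / [n(n²−1)] = 1 − 6×8 / (5×24)
  = 1 − 48/120 = 1 − 0.40000 ≈ 0.6000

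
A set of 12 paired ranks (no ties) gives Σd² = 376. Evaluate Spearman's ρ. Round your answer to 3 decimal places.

-0.315

ρ = 1 − 6Σd² / [n(n²−1)] = 1 − 6×376 / (12×143)
  = 1 − 2256/1716 = 1 − 1.3147 ≈ -0.315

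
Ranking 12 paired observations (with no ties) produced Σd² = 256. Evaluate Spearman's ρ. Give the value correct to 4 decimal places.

0.1049

ρ = 1 − 6Σd² / [n(n²−1)] = 1 − 6×256 / (12×143)
  = 1 − 1536/1716 = 1 − 0.89510 ≈ 0.1049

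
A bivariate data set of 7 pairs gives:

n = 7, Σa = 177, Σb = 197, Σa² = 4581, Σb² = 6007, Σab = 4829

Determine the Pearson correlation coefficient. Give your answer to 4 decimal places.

r = (nΣab − ΣaΣb) / √[(nΣa² − (Σa)²)(nΣb² − (Σb)²)]
Numerator: 7×4829 − 177×197 = -1066
Denominator: √[(32067 − 31329)(42049 − 38809)] = √[738 × 3240] = 1546.3247
r = -1066 / 1546.3247 ≈ -0.6894

-0.6894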